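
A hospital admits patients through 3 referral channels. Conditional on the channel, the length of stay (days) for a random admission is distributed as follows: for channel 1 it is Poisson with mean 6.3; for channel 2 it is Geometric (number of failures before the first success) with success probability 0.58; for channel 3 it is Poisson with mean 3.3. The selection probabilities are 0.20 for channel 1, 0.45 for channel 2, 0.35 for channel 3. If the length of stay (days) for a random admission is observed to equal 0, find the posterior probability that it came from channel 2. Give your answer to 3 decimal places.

0.952

Likelihoods P(X=0 | ·): 1: 0.0018363; 2: 0.58; 3: 0.0368832.
Posterior ∝ prior × likelihood. Numerator for 2: 0.45·0.58 = 0.261.
Normalizing constant: 0.2·0.0018363 + 0.45·0.58 + 0.35·0.0368832 = 0.274276.
P(2 | observation) = 0.261 / 0.274276 = 0.951595.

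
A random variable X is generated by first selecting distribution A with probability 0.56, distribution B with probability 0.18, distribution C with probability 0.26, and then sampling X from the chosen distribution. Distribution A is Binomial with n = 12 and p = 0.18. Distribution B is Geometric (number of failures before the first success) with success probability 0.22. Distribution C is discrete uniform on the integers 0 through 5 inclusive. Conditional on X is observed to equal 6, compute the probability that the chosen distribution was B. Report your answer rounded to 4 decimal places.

Likelihoods P(X=6 | ·): A: 0.00955411; B: 0.0495439; C: 0.
Posterior ∝ prior × likelihood. Numerator for B: 0.18·0.0495439 = 0.0089179.
Normalizing constant: 0.56·0.00955411 + 0.18·0.0495439 + 0.26·0 = 0.0142682.
P(B | observation) = 0.0089179 / 0.0142682 = 0.625019.

0.6250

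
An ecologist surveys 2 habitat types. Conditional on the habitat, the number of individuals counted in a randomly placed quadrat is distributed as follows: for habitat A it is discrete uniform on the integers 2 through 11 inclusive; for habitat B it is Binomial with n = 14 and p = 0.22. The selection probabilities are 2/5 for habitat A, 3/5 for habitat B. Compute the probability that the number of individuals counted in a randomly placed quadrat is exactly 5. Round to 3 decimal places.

Conditional on each habitat, P(X = 5): A: 0.1; B: 0.110263.
By total probability, P(X = 5) = 0.4·0.1 + 0.6·0.110263 = 0.106158.

0.106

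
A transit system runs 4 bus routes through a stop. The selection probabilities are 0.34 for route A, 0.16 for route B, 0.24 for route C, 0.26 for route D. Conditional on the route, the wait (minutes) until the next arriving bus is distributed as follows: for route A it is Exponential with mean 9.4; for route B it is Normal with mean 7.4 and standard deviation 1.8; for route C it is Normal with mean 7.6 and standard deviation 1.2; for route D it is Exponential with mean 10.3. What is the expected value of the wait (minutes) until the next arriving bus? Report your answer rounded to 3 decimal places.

Component means — A: 9.4; B: 7.4; C: 7.6; D: 10.3.
E[X] = 0.34·9.4 + 0.16·7.4 + 0.24·7.6 + 0.26·10.3 = 8.882.

8.882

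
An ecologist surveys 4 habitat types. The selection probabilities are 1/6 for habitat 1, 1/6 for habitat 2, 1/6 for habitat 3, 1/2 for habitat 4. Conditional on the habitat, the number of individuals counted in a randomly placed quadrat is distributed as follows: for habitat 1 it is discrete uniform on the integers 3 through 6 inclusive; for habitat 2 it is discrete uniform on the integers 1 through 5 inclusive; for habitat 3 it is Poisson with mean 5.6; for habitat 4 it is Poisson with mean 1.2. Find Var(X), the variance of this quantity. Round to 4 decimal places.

5.1497

Per component, 1: μ=4.5, E[X²]=21.5; 2: μ=3, E[X²]=11; 3: μ=5.6, E[X²]=36.96; 4: μ=1.2, E[X²]=2.64.
E[X] = 0.166667·4.5 + 0.166667·3 + 0.166667·5.6 + 0.5·1.2 = 2.78333.
E[X²] = 0.166667·21.5 + 0.166667·11 + 0.166667·36.96 + 0.5·2.64 = 12.8967.
Var(X) = E[X²] − (E[X])² = 12.8967 − 7.74694 = 5.14972.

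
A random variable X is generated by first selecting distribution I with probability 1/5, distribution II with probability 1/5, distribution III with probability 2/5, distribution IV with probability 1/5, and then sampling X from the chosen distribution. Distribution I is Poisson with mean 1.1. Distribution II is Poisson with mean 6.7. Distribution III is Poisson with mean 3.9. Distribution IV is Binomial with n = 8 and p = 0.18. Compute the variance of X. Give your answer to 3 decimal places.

7.460

Per component, I: μ=1.1, E[X²]=2.31; II: μ=6.7, E[X²]=51.59; III: μ=3.9, E[X²]=19.11; IV: μ=1.44, E[X²]=3.2544.
E[X] = 0.2·1.1 + 0.2·6.7 + 0.4·3.9 + 0.2·1.44 = 3.408.
E[X²] = 0.2·2.31 + 0.2·51.59 + 0.4·19.11 + 0.2·3.2544 = 19.0749.
Var(X) = E[X²] − (E[X])² = 19.0749 − 11.6145 = 7.46042.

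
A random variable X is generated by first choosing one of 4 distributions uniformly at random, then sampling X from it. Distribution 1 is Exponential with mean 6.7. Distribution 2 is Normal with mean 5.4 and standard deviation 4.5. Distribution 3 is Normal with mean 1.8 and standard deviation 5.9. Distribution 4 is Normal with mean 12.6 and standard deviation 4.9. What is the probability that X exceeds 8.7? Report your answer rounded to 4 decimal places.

0.3532

Conditional on each component, P(X > 8.7): 1: 0.272939; 2: 0.231678; 3: 0.121103; 4: 0.78696.
By total probability, P(X > 8.7) = 0.25·0.272939 + 0.25·0.231678 + 0.25·0.121103 + 0.25·0.78696 = 0.35317.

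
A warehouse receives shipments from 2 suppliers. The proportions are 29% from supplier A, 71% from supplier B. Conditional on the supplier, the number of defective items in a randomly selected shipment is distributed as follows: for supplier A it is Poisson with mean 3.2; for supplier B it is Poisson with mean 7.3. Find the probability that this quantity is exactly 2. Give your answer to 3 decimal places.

0.073

Conditional on each supplier, P(X = 2): A: 0.208702; B: 0.0179997.
By total probability, P(X = 2) = 0.29·0.208702 + 0.71·0.0179997 = 0.0733035.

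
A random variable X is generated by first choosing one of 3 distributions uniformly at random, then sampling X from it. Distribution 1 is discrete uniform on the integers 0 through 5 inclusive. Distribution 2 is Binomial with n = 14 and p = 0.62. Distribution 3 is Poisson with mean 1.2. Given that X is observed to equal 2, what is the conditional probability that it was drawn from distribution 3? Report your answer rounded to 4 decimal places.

0.5650

Likelihoods P(X=2 | ·): 1: 0.166667; 2: 0.000317123; 3: 0.21686.
Posterior ∝ prior × likelihood. Numerator for 3: 0.333333·0.21686 = 0.0722866.
Normalizing constant: 0.333333·0.166667 + 0.333333·0.000317123 + 0.333333·0.21686 = 0.127948.
P(3 | observation) = 0.0722866 / 0.127948 = 0.564969.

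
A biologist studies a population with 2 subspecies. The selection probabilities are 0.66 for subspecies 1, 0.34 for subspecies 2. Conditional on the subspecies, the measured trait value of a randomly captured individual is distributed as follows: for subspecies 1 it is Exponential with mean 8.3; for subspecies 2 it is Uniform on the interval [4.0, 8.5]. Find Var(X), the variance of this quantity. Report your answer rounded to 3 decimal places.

Per component, 1: μ=8.3, E[X²]=137.78; 2: μ=6.25, E[X²]=40.75.
E[X] = 0.66·8.3 + 0.34·6.25 = 7.603.
E[X²] = 0.66·137.78 + 0.34·40.75 = 104.79.
Var(X) = E[X²] − (E[X])² = 104.79 − 57.8056 = 46.9842.

46.984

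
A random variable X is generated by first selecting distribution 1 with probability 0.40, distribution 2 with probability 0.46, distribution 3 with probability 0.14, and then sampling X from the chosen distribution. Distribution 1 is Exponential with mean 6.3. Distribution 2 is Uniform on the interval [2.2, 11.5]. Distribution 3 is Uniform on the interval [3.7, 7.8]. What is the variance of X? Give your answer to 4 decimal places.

19.5381

Per component, 1: μ=6.3, E[X²]=79.38; 2: μ=6.85, E[X²]=54.13; 3: μ=5.75, E[X²]=34.4633.
E[X] = 0.4·6.3 + 0.46·6.85 + 0.14·5.75 = 6.476.
E[X²] = 0.4·79.38 + 0.46·54.13 + 0.14·34.4633 = 61.4767.
Var(X) = E[X²] − (E[X])² = 61.4767 − 41.9386 = 19.5381.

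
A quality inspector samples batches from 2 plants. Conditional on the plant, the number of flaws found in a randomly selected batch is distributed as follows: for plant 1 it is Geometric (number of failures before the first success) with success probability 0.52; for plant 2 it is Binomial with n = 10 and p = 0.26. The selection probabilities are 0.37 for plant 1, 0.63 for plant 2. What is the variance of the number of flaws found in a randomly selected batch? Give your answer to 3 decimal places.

2.524

Per component, 1: μ=0.923077, E[X²]=2.62722; 2: μ=2.6, E[X²]=8.684.
E[X] = 0.37·0.923077 + 0.63·2.6 = 1.97954.
E[X²] = 0.37·2.62722 + 0.63·8.684 = 6.44299.
Var(X) = E[X²] − (E[X])² = 6.44299 − 3.91857 = 2.52442.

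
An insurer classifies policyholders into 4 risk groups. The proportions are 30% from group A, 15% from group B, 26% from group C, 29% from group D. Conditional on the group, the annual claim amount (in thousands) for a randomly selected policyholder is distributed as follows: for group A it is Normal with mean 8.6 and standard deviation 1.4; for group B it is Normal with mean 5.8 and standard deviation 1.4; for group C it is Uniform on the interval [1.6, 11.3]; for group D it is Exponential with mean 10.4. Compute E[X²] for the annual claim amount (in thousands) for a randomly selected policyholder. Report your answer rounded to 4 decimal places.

For each component E[X²] = Var + (mean)², giving A: 75.92; B: 35.6; C: 49.4433; D: 216.32.
Overall E[X²] = 0.3·75.92 + 0.15·35.6 + 0.26·49.4433 + 0.29·216.32 = 103.704.

103.7041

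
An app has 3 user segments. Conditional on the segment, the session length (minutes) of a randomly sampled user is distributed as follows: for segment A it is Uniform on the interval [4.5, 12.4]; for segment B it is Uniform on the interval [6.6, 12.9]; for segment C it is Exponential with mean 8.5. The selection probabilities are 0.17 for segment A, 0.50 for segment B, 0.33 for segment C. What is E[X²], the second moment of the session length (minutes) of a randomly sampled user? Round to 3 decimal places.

109.893

For each component E[X²] = Var + (mean)², giving A: 76.6033; B: 98.37; C: 144.5.
Overall E[X²] = 0.17·76.6033 + 0.5·98.37 + 0.33·144.5 = 109.893.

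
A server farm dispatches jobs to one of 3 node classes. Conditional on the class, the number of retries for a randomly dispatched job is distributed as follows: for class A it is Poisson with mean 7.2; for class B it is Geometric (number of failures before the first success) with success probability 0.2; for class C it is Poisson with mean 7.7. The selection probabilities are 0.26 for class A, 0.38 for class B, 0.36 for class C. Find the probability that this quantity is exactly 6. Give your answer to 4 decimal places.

0.1047

Conditional on each class, P(X = 6): A: 0.144458; B: 0.0524288; C: 0.131082.
By total probability, P(X = 6) = 0.26·0.144458 + 0.38·0.0524288 + 0.36·0.131082 = 0.104672.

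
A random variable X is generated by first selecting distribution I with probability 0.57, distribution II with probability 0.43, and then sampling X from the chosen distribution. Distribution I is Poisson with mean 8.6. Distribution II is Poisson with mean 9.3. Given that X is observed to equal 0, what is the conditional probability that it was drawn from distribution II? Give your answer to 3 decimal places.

0.273

Likelihoods P(X=0 | ·): I: 0.000184106; II: 9.14242e-05.
Posterior ∝ prior × likelihood. Numerator for II: 0.43·9.14242e-05 = 3.93124e-05.
Normalizing constant: 0.57·0.000184106 + 0.43·9.14242e-05 = 0.000144253.
P(II | observation) = 3.93124e-05 / 0.000144253 = 0.272525.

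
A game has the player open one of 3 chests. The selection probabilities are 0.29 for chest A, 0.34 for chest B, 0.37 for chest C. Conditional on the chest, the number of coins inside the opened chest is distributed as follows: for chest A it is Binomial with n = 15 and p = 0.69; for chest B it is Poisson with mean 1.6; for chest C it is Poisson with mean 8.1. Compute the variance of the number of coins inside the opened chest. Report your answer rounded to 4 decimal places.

Per component, A: μ=10.35, E[X²]=110.331; B: μ=1.6, E[X²]=4.16; C: μ=8.1, E[X²]=73.71.
E[X] = 0.29·10.35 + 0.34·1.6 + 0.37·8.1 = 6.5425.
E[X²] = 0.29·110.331 + 0.34·4.16 + 0.37·73.71 = 60.6831.
Var(X) = E[X²] − (E[X])² = 60.6831 − 42.8043 = 17.8788.

17.8788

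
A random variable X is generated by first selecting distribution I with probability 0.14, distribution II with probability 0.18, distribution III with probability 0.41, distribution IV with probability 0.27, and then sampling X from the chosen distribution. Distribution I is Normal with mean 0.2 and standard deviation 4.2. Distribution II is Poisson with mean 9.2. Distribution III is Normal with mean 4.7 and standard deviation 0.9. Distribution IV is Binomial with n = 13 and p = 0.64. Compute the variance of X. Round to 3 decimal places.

Per component, I: μ=0.2, E[X²]=17.68; II: μ=9.2, E[X²]=93.84; III: μ=4.7, E[X²]=22.9; IV: μ=8.32, E[X²]=72.2176.
E[X] = 0.14·0.2 + 0.18·9.2 + 0.41·4.7 + 0.27·8.32 = 5.8574.
E[X²] = 0.14·17.68 + 0.18·93.84 + 0.41·22.9 + 0.27·72.2176 = 48.2542.
Var(X) = E[X²] − (E[X])² = 48.2542 − 34.3091 = 13.945.

13.945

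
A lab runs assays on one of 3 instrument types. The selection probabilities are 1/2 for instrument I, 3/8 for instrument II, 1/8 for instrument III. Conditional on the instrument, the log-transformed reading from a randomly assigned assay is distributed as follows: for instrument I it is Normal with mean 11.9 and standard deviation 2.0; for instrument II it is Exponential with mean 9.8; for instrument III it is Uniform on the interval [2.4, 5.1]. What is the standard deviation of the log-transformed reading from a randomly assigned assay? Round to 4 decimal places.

Per component, I: μ=11.9, E[X²]=145.61; II: μ=9.8, E[X²]=192.08; III: μ=3.75, E[X²]=14.67.
E[X] = 0.5·11.9 + 0.375·9.8 + 0.125·3.75 = 10.0938.
E[X²] = 0.5·145.61 + 0.375·192.08 + 0.125·14.67 = 146.669.
Var(X) = E[X²] − (E[X])² = 146.669 − 101.884 = 44.785.
SD(X) = √44.785 = 6.69216.

6.6922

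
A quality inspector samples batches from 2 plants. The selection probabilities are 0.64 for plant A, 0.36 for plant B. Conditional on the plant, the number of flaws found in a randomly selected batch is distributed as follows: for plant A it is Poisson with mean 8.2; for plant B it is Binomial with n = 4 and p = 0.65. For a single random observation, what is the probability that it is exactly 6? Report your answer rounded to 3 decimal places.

0.074

Conditional on each plant, P(X = 6): A: 0.115967; B: 0.
By total probability, P(X = 6) = 0.64·0.115967 + 0.36·0 = 0.0742191.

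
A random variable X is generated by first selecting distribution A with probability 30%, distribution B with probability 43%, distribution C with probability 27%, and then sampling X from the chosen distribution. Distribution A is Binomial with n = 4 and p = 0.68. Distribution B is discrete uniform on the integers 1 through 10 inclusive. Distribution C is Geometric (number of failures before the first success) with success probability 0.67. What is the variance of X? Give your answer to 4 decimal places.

Per component, A: μ=2.72, E[X²]=8.2688; B: μ=5.5, E[X²]=38.5; C: μ=0.492537, E[X²]=0.977723.
E[X] = 0.3·2.72 + 0.43·5.5 + 0.27·0.492537 = 3.31399.
E[X²] = 0.3·8.2688 + 0.43·38.5 + 0.27·0.977723 = 19.2996.
Var(X) = E[X²] − (E[X])² = 19.2996 − 10.9825 = 8.31713.

8.3171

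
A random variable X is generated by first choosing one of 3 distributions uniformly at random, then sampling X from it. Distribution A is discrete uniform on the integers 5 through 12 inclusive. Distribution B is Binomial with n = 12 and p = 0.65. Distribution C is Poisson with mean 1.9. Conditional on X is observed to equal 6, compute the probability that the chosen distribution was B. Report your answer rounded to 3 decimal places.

0.487

Likelihoods P(X=6 | ·): A: 0.125; B: 0.128103; C: 0.00977304.
Posterior ∝ prior × likelihood. Numerator for B: 0.333333·0.128103 = 0.0427011.
Normalizing constant: 0.333333·0.125 + 0.333333·0.128103 + 0.333333·0.00977304 = 0.0876255.
P(B | observation) = 0.0427011 / 0.0876255 = 0.487314.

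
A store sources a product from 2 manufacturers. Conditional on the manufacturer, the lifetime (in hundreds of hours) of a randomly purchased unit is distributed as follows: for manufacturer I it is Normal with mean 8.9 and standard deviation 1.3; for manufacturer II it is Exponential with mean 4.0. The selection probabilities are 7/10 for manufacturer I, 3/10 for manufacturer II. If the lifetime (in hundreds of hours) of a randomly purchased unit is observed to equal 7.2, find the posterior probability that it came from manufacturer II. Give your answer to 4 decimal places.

Likelihoods f(7.2 | ·): I: 0.130506; II: 0.0413247.
Posterior ∝ prior × likelihood. Numerator for II: 0.3·0.0413247 = 0.0123974.
Normalizing constant: 0.7·0.130506 + 0.3·0.0413247 = 0.103752.
P(II | observation) = 0.0123974 / 0.103752 = 0.119491.

0.1195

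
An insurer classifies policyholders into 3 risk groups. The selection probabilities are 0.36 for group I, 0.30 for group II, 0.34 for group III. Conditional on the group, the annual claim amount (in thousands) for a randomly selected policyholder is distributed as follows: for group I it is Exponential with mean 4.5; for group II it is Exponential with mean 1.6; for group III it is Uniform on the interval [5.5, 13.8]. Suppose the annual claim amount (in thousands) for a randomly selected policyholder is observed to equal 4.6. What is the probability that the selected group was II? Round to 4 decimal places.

Likelihoods f(4.6 | ·): I: 0.0799543; II: 0.0352601; III: 0.
Posterior ∝ prior × likelihood. Numerator for II: 0.3·0.0352601 = 0.010578.
Normalizing constant: 0.36·0.0799543 + 0.3·0.0352601 + 0.34·0 = 0.0393616.
P(II | observation) = 0.010578 / 0.0393616 = 0.26874.

0.2687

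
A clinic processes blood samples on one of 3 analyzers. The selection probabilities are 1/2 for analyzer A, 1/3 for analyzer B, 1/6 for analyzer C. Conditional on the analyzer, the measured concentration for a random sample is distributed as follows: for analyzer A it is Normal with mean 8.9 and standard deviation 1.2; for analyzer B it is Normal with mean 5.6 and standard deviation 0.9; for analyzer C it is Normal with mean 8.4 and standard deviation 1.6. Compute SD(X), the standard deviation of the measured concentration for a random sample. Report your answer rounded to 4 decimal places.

Per component, A: μ=8.9, E[X²]=80.65; B: μ=5.6, E[X²]=32.17; C: μ=8.4, E[X²]=73.12.
E[X] = 0.5·8.9 + 0.333333·5.6 + 0.166667·8.4 = 7.71667.
E[X²] = 0.5·80.65 + 0.333333·32.17 + 0.166667·73.12 = 63.235.
Var(X) = E[X²] − (E[X])² = 63.235 − 59.5469 = 3.68806.
SD(X) = √3.68806 = 1.92043.

1.9204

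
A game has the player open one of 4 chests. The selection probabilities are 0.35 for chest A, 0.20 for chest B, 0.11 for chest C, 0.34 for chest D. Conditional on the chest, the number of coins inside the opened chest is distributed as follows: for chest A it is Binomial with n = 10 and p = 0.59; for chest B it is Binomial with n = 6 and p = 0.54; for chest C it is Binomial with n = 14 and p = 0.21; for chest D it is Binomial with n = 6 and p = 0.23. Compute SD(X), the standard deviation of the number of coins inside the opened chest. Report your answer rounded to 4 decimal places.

Per component, A: μ=5.9, E[X²]=37.229; B: μ=3.24, E[X²]=11.988; C: μ=2.94, E[X²]=10.9662; D: μ=1.38, E[X²]=2.967.
E[X] = 0.35·5.9 + 0.2·3.24 + 0.11·2.94 + 0.34·1.38 = 3.5056.
E[X²] = 0.35·37.229 + 0.2·11.988 + 0.11·10.9662 + 0.34·2.967 = 17.6428.
Var(X) = E[X²] − (E[X])² = 17.6428 − 12.2892 = 5.35358.
SD(X) = √5.35358 = 2.31378.

2.3138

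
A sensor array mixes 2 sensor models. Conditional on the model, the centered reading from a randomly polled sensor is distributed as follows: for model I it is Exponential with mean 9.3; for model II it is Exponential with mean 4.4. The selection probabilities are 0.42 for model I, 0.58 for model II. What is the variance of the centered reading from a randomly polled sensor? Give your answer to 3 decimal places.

Per component, I: μ=9.3, E[X²]=172.98; II: μ=4.4, E[X²]=38.72.
E[X] = 0.42·9.3 + 0.58·4.4 = 6.458.
E[X²] = 0.42·172.98 + 0.58·38.72 = 95.1092.
Var(X) = E[X²] − (E[X])² = 95.1092 − 41.7058 = 53.4034.

53.403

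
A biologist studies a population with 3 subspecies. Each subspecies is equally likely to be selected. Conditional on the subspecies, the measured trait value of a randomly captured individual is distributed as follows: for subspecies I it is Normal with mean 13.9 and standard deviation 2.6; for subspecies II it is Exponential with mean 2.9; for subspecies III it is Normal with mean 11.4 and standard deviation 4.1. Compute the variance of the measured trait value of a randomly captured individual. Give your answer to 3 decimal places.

Per component, I: μ=13.9, E[X²]=199.97; II: μ=2.9, E[X²]=16.82; III: μ=11.4, E[X²]=146.77.
E[X] = 0.333333·13.9 + 0.333333·2.9 + 0.333333·11.4 = 9.4.
E[X²] = 0.333333·199.97 + 0.333333·16.82 + 0.333333·146.77 = 121.187.
Var(X) = E[X²] − (E[X])² = 121.187 − 88.36 = 32.8267.

32.827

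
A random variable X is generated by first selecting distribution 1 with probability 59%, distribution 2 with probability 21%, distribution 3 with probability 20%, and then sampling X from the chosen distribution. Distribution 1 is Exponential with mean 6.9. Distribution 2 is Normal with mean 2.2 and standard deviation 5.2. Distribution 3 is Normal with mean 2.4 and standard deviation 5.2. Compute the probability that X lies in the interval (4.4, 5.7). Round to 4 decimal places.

Conditional on each component, P(4.4 < X < 5.7): 1: 0.0907576; 2: 0.0856704; 3: 0.0874216.
By total probability, P(4.4 < X < 5.7) = 0.59·0.0907576 + 0.21·0.0856704 + 0.2·0.0874216 = 0.0890221.

0.0890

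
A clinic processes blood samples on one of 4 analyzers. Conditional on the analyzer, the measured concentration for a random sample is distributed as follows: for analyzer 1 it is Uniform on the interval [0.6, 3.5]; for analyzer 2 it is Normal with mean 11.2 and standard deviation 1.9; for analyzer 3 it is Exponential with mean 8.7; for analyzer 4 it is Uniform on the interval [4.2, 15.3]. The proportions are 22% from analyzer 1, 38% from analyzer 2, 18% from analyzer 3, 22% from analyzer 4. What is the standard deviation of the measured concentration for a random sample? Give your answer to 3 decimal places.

5.448

Per component, 1: μ=2.05, E[X²]=4.90333; 2: μ=11.2, E[X²]=129.05; 3: μ=8.7, E[X²]=151.38; 4: μ=9.75, E[X²]=105.33.
E[X] = 0.22·2.05 + 0.38·11.2 + 0.18·8.7 + 0.22·9.75 = 8.418.
E[X²] = 0.22·4.90333 + 0.38·129.05 + 0.18·151.38 + 0.22·105.33 = 100.539.
Var(X) = E[X²] − (E[X])² = 100.539 − 70.8627 = 29.676.
SD(X) = √29.676 = 5.44757.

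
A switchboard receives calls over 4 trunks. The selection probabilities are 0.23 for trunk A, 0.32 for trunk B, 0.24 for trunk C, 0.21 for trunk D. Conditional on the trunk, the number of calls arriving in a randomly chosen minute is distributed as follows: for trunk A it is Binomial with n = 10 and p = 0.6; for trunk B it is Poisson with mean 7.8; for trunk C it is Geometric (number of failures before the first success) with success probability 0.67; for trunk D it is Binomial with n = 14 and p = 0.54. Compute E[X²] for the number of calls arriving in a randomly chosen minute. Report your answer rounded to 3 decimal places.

43.764

For each component E[X²] = Var + (mean)², giving A: 38.4; B: 68.64; C: 0.977723; D: 60.6312.
Overall E[X²] = 0.23·38.4 + 0.32·68.64 + 0.24·0.977723 + 0.21·60.6312 = 43.764.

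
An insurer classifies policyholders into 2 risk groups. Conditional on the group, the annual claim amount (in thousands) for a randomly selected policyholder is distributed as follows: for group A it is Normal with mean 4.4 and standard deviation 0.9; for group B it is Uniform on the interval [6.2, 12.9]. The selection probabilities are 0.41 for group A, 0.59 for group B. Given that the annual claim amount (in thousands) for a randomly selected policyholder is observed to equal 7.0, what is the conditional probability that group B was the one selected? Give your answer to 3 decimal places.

Likelihoods f(7.0 | ·): A: 0.00683009; B: 0.149254.
Posterior ∝ prior × likelihood. Numerator for B: 0.59·0.149254 = 0.0880597.
Normalizing constant: 0.41·0.00683009 + 0.59·0.149254 = 0.09086.
P(B | observation) = 0.0880597 / 0.09086 = 0.96918.

0.969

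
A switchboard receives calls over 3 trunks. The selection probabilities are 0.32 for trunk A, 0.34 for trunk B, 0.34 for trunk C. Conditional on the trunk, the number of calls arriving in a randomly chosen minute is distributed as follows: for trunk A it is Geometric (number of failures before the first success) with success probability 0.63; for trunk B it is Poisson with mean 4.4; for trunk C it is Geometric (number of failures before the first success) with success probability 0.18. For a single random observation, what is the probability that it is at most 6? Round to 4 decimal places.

Conditional on each trunk, P(X ≤ 6): A: 0.999051; B: 0.843645; C: 0.750715.
By total probability, P(X ≤ 6) = 0.32·0.999051 + 0.34·0.843645 + 0.34·0.750715 = 0.861779.

0.8618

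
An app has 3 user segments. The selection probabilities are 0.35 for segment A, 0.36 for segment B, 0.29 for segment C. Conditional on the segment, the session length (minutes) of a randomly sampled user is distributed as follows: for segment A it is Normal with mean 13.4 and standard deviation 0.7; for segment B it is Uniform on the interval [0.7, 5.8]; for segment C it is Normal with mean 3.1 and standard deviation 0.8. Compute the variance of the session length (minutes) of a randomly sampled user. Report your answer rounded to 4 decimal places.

24.8887

Per component, A: μ=13.4, E[X²]=180.05; B: μ=3.25, E[X²]=12.73; C: μ=3.1, E[X²]=10.25.
E[X] = 0.35·13.4 + 0.36·3.25 + 0.29·3.1 = 6.759.
E[X²] = 0.35·180.05 + 0.36·12.73 + 0.29·10.25 = 70.5728.
Var(X) = E[X²] − (E[X])² = 70.5728 − 45.6841 = 24.8887.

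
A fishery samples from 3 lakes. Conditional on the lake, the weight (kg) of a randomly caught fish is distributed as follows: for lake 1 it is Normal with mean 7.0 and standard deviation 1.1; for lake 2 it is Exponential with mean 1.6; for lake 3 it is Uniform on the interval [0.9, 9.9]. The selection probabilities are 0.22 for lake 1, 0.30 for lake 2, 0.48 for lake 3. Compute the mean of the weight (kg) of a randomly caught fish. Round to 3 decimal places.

4.612

Component means — 1: 7; 2: 1.6; 3: 5.4.
E[X] = 0.22·7 + 0.3·1.6 + 0.48·5.4 = 4.612.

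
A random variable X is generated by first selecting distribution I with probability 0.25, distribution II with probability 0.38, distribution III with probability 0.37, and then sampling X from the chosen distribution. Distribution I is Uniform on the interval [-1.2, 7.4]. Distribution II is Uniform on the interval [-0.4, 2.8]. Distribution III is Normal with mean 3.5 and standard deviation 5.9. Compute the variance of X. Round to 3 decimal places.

Per component, I: μ=3.1, E[X²]=15.7733; II: μ=1.2, E[X²]=2.29333; III: μ=3.5, E[X²]=47.06.
E[X] = 0.25·3.1 + 0.38·1.2 + 0.37·3.5 = 2.526.
E[X²] = 0.25·15.7733 + 0.38·2.29333 + 0.37·47.06 = 22.227.
Var(X) = E[X²] − (E[X])² = 22.227 − 6.38068 = 15.8463.

15.846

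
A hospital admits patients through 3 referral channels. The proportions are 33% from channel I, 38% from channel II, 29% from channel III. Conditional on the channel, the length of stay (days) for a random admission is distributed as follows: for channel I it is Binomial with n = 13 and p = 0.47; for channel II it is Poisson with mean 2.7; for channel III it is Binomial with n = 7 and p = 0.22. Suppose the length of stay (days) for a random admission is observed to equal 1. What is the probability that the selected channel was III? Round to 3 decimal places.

Likelihoods P(X=1 | ·): I: 0.00300159; II: 0.181455; III: 0.346807.
Posterior ∝ prior × likelihood. Numerator for III: 0.29·0.346807 = 0.100574.
Normalizing constant: 0.33·0.00300159 + 0.38·0.181455 + 0.29·0.346807 = 0.170518.
P(III | observation) = 0.100574 / 0.170518 = 0.589817.

0.590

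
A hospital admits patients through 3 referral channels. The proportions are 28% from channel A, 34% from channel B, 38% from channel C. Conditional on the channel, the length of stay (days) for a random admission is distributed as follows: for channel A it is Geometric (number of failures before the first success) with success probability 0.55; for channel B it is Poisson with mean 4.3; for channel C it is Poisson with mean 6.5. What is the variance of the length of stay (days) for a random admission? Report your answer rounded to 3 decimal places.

Per component, A: μ=0.818182, E[X²]=2.15702; B: μ=4.3, E[X²]=22.79; C: μ=6.5, E[X²]=48.75.
E[X] = 0.28·0.818182 + 0.34·4.3 + 0.38·6.5 = 4.16109.
E[X²] = 0.28·2.15702 + 0.34·22.79 + 0.38·48.75 = 26.8776.
Var(X) = E[X²] − (E[X])² = 26.8776 − 17.3147 = 9.56289.

9.563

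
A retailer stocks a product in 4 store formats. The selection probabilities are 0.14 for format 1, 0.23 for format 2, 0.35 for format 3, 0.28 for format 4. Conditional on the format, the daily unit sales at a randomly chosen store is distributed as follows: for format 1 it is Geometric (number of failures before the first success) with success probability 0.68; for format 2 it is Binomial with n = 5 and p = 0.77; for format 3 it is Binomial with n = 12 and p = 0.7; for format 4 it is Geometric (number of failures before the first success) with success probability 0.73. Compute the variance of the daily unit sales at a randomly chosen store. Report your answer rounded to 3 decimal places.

13.539

Per component, 1: μ=0.470588, E[X²]=0.913495; 2: μ=3.85, E[X²]=15.708; 3: μ=8.4, E[X²]=73.08; 4: μ=0.369863, E[X²]=0.64346.
E[X] = 0.14·0.470588 + 0.23·3.85 + 0.35·8.4 + 0.28·0.369863 = 3.99494.
E[X²] = 0.14·0.913495 + 0.23·15.708 + 0.35·73.08 + 0.28·0.64346 = 29.4989.
Var(X) = E[X²] − (E[X])² = 29.4989 − 15.9596 = 13.5393.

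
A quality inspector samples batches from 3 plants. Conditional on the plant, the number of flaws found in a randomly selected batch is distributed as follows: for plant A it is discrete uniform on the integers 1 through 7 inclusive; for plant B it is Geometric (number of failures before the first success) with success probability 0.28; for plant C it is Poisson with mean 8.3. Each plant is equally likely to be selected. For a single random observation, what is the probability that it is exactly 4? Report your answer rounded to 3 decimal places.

Conditional on each plant, P(X = 4): A: 0.142857; B: 0.0752468; C: 0.0491425.
By total probability, P(X = 4) = 0.333333·0.142857 + 0.333333·0.0752468 + 0.333333·0.0491425 = 0.0890821.

0.089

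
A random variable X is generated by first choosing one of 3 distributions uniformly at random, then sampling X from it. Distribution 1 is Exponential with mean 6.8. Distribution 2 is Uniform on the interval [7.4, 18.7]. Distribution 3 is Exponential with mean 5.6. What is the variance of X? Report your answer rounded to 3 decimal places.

40.081

Per component, 1: μ=6.8, E[X²]=92.48; 2: μ=13.05, E[X²]=180.943; 3: μ=5.6, E[X²]=62.72.
E[X] = 0.333333·6.8 + 0.333333·13.05 + 0.333333·5.6 = 8.48333.
E[X²] = 0.333333·92.48 + 0.333333·180.943 + 0.333333·62.72 = 112.048.
Var(X) = E[X²] − (E[X])² = 112.048 − 71.9669 = 40.0808.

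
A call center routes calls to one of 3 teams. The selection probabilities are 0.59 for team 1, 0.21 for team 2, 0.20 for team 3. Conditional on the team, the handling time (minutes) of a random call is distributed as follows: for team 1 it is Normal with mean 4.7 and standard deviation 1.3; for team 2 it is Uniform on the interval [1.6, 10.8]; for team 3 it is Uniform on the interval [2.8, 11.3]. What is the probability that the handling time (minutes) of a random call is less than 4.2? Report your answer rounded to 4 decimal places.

0.2989

Conditional on each team, P(X < 4.2): 1: 0.350261; 2: 0.282609; 3: 0.164706.
By total probability, P(X < 4.2) = 0.59·0.350261 + 0.21·0.282609 + 0.2·0.164706 = 0.298943.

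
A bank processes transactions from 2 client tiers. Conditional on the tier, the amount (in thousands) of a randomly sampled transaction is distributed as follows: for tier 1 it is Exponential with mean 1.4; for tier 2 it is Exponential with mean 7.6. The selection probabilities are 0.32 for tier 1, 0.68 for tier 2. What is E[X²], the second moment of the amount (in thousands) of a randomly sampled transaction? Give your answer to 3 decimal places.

79.808

For each component E[X²] = Var + (mean)², giving 1: 3.92; 2: 115.52.
Overall E[X²] = 0.32·3.92 + 0.68·115.52 = 79.808.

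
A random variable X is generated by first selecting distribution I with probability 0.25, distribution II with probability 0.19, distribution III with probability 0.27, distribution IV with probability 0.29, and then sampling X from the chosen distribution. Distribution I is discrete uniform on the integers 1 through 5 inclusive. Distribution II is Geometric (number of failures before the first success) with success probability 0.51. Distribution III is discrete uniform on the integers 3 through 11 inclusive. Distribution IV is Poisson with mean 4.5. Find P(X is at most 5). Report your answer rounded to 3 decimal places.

0.731

Conditional on each component, P(X ≤ 5): I: 1; II: 0.986159; III: 0.333333; IV: 0.70293.
By total probability, P(X ≤ 5) = 0.25·1 + 0.19·0.986159 + 0.27·0.333333 + 0.29·0.70293 = 0.73122.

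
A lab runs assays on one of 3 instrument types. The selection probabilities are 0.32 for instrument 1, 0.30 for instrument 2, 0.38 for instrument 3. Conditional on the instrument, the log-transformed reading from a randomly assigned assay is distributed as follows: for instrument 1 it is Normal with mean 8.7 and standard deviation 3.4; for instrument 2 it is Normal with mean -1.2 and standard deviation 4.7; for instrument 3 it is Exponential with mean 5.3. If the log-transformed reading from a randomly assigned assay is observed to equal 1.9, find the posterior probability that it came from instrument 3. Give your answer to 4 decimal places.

0.6621

Likelihoods f(1.9 | ·): 1: 0.0158797; 2: 0.0682881; 3: 0.131836.
Posterior ∝ prior × likelihood. Numerator for 3: 0.38·0.131836 = 0.0500976.
Normalizing constant: 0.32·0.0158797 + 0.3·0.0682881 + 0.38·0.131836 = 0.0756656.
P(3 | observation) = 0.0500976 / 0.0756656 = 0.662093.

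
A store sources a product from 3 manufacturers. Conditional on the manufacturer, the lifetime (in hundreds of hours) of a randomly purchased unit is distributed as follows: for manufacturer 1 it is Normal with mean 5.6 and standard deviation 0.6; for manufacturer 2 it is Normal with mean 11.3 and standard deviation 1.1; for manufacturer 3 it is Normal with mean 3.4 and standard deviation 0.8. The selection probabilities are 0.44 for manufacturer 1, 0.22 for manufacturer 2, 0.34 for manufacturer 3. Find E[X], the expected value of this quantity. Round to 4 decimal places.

6.1060

Component means — 1: 5.6; 2: 11.3; 3: 3.4.
E[X] = 0.44·5.6 + 0.22·11.3 + 0.34·3.4 = 6.106.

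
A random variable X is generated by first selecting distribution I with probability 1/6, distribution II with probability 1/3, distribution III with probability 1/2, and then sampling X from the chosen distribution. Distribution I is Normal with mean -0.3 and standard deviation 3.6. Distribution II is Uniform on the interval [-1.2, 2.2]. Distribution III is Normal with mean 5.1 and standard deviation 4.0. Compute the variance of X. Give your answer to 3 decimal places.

16.473

Per component, I: μ=-0.3, E[X²]=13.05; II: μ=0.5, E[X²]=1.21333; III: μ=5.1, E[X²]=42.01.
E[X] = 0.166667·-0.3 + 0.333333·0.5 + 0.5·5.1 = 2.66667.
E[X²] = 0.166667·13.05 + 0.333333·1.21333 + 0.5·42.01 = 23.5844.
Var(X) = E[X²] − (E[X])² = 23.5844 − 7.11111 = 16.4733.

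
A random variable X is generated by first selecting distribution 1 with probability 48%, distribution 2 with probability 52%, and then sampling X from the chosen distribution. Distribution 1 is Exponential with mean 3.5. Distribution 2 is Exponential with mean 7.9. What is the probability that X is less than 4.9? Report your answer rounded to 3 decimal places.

Conditional on each component, P(X < 4.9): 1: 0.753403; 2: 0.462192.
By total probability, P(X < 4.9) = 0.48·0.753403 + 0.52·0.462192 = 0.601973.

0.602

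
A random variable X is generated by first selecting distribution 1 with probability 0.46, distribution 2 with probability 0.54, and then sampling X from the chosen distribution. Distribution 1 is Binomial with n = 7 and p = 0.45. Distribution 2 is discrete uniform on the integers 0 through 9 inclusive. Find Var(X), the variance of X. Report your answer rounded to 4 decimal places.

Per component, 1: μ=3.15, E[X²]=11.655; 2: μ=4.5, E[X²]=28.5.
E[X] = 0.46·3.15 + 0.54·4.5 = 3.879.
E[X²] = 0.46·11.655 + 0.54·28.5 = 20.7513.
Var(X) = E[X²] − (E[X])² = 20.7513 − 15.0466 = 5.70466.

5.7047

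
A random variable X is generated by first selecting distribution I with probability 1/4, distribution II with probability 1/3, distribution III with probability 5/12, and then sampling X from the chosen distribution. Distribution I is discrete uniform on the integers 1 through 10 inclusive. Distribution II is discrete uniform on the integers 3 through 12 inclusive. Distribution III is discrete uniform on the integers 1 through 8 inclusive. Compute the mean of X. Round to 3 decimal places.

Component means — I: 5.5; II: 7.5; III: 4.5.
E[X] = 0.25·5.5 + 0.333333·7.5 + 0.416667·4.5 = 5.75.

5.750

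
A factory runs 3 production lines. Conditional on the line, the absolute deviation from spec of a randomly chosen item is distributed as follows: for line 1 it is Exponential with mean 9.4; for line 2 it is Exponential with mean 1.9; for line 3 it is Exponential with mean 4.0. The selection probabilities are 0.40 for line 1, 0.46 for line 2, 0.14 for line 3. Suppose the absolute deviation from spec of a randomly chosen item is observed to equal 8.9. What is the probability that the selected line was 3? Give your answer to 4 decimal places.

Likelihoods f(8.9 | ·): 1: 0.0412742; 2: 0.00486317; 3: 0.0270169.
Posterior ∝ prior × likelihood. Numerator for 3: 0.14·0.0270169 = 0.00378236.
Normalizing constant: 0.4·0.0412742 + 0.46·0.00486317 + 0.14·0.0270169 = 0.0225291.
P(3 | observation) = 0.00378236 / 0.0225291 = 0.167888.

0.1679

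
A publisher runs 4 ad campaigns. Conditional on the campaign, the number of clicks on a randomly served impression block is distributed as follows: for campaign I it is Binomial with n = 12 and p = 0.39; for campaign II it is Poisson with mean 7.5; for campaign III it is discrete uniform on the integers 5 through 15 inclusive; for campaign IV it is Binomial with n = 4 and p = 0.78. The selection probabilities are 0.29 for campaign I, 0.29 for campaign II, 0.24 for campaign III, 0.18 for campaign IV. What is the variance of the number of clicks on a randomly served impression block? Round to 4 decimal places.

Per component, I: μ=4.68, E[X²]=24.7572; II: μ=7.5, E[X²]=63.75; III: μ=10, E[X²]=110; IV: μ=3.12, E[X²]=10.4208.
E[X] = 0.29·4.68 + 0.29·7.5 + 0.24·10 + 0.18·3.12 = 6.4938.
E[X²] = 0.29·24.7572 + 0.29·63.75 + 0.24·110 + 0.18·10.4208 = 53.9428.
Var(X) = E[X²] − (E[X])² = 53.9428 − 42.1694 = 11.7734.

11.7734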